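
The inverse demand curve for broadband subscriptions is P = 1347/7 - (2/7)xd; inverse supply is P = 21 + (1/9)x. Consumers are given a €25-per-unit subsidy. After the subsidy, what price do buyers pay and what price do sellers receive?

Pre-subsidy: 1347/7 - (2/7)x = 21 + (1/9)x gives x* = 432 and P* = 69.
With the rebate, buyers effectively pay Pb = Ps − 25, where Ps is the price sellers receive.
On the curves, Pb = 1347/7 - (2/7)x and Ps = 21 + (1/9)x; the wedge Ps − Pb = 25 gives 21 + (1/9)x − (1347/7 - (2/7)x) = 25, so x' = 495.
Then Pb = 1347/7 − (2/7)·495 = 51 and Ps = 21 + (1/9)·495 = 76.

Buyers pay €51; sellers receive €76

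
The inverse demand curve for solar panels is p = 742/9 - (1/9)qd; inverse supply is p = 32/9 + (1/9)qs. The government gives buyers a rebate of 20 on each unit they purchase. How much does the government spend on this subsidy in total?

Pre-subsidy: 742/9 - (1/9)q = 32/9 + (1/9)q gives q* = 355 and p* = 43.
With the rebate, buyers effectively pay pb = ps − 20, where ps is the price sellers receive.
On the curves, pb = 742/9 - (1/9)q and ps = 32/9 + (1/9)q; the wedge ps − pb = 20 gives 32/9 + (1/9)q − (742/9 - (1/9)q) = 20, so q' = 445.
Then pb = 742/9 − (1/9)·445 = 33 and ps = 32/9 + (1/9)·445 = 53.
Government outlay = subsidy × quantity = 20 × 445 = 8900.

Government cost = 8900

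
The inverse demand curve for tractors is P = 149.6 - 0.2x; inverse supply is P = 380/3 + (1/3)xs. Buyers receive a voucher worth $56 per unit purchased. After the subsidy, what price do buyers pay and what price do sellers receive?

Buyers pay $120; sellers receive $176

Pre-subsidy: 149.6 - 0.2x = 380/3 + (1/3)x gives x* = 43 and P* = 141.
With the rebate, buyers effectively pay Pb = Ps − 56, where Ps is the price sellers receive.
On the curves, Pb = 149.6 - 0.2x and Ps = 380/3 + (1/3)x; the wedge Ps − Pb = 56 gives 380/3 + (1/3)x − (149.6 - 0.2x) = 56, so x' = 148.
Then Pb = 149.6 − 0.2·148 = 120 and Ps = 380/3 + (1/3)·148 = 176.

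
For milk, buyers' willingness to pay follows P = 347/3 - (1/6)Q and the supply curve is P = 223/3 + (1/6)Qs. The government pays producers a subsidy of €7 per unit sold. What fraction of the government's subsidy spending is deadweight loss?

Pre-subsidy: 347/3 - (1/6)Q = 223/3 + (1/6)Q gives Q* = 124 and P* = 95.
With the subsidy, sellers receive Ps = Pb + 7 for each unit, where Pb is the price buyers pay.
On the curves, Pb = 347/3 - (1/6)Q and Ps = 223/3 + (1/6)Q; the wedge Ps − Pb = 7 gives 223/3 + (1/6)Q − (347/3 - (1/6)Q) = 7, so Q' = 145.
Then Pb = 347/3 − (1/6)·145 = 91.5 and Ps = 223/3 + (1/6)·145 = 98.5.
ΔCS = ½(124 + 145)(95 − 91.5) = 470.75; ΔPS = ½(124 + 145)(98.5 − 95) = 470.75.
Government spending = 7 × 145 = 1015.
DWL = ½ × 7 × (145 − 124) = 73.5; fraction = 73.5 / 1015 = 21/290.

DWL / government spending = 21/290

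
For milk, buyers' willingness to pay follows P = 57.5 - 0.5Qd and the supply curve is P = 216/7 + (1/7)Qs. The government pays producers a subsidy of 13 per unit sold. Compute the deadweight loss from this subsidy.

Deadweight loss = 1183/9

Pre-subsidy: 57.5 - 0.5Q = 216/7 + (1/7)Q gives Q* = 373/9 and P* = 331/9.
With the subsidy, sellers receive Ps = Pb + 13 for each unit, where Pb is the price buyers pay.
On the curves, Pb = 57.5 - 0.5Q and Ps = 216/7 + (1/7)Q; the wedge Ps − Pb = 13 gives 216/7 + (1/7)Q − (57.5 - 0.5Q) = 13, so Q' = 185/3.
Then Pb = 57.5 − 0.5·(185/3) = 80/3 and Ps = 216/7 + (1/7)·(185/3) = 119/3.
The subsidy expands output by 185/3 − 373/9 = 182/9 past the efficient level; on those units the gap between marginal cost and willingness to pay runs from 0 up to 13.
DWL = ½ × 13 × 182/9 = 1183/9.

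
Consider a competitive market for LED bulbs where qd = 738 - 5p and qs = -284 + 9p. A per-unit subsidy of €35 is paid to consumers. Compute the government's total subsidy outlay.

Pre-subsidy: 738 - 5p = -284 + 9p gives p* = 73, q* = 373.
With the rebate, buyers effectively pay pb = ps − 35, where ps is the price sellers receive.
Demand in terms of ps becomes qd = 738 − 5(ps − 35) = 913 - 5ps. Setting this equal to supply: 913 - 5ps = -284 + 9ps, so ps = 85.5.
Buyers pay pb = 85.5 − 35 = 50.5; q' = -284 + 9·85.5 = 485.5.
Government outlay = subsidy × quantity = 35 × 485.5 = 16992.5.

Government cost = €16992.5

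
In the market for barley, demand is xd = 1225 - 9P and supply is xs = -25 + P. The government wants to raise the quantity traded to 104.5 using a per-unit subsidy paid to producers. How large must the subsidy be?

Required subsidy s = 5 per unit

At x = 104.5, invert demand for the buyer price: Pb = (1225 − 104.5)/9 = 124.5; invert supply for the seller price: Ps = (104.5 − (-25))/1 = 129.5.
The subsidy must fill the gap: s = Ps − Pb = 129.5 − 124.5 = 5.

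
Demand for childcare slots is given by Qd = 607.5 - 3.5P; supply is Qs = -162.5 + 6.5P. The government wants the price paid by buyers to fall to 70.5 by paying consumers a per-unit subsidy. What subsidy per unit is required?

At a buyer price of 70.5, quantity demanded is 607.5 − 3.5·70.5 = 360.75.
Sellers supply 360.75 only when they receive Ps with -162.5 + 6.5·Ps = 360.75, i.e. Ps = 80.5.
s = Ps − Pb = 80.5 − 70.5 = 10.

Required subsidy s = 10 per unit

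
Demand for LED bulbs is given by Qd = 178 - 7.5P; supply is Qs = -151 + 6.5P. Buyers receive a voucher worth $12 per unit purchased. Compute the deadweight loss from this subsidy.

Pre-subsidy: 178 - 7.5P = -151 + 6.5P gives P* = 23.5, Q* = 1.75.
With the rebate, buyers effectively pay Pb = Ps − 12, where Ps is the price sellers receive.
Demand in terms of Ps becomes Qd = 178 − 7.5(Ps − 12) = 268 - 7.5Ps. Setting this equal to supply: 268 - 7.5Ps = -151 + 6.5Ps, so Ps = 419/14.
Buyers pay Pb = 419/14 − 12 = 251/14; Q' = -151 + 6.5·(419/14) = 1219/28.
The subsidy expands output by 1219/28 − 1.75 = 585/14 past the efficient level; on those units the gap between marginal cost and willingness to pay runs from 0 up to 12.
DWL = ½ × 12 × 585/14 = 1755/7.

Deadweight loss = 1755/7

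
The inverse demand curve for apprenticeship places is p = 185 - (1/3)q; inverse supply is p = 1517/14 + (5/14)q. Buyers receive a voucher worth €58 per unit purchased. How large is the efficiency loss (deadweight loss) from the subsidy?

Pre-subsidy: 185 - (1/3)q = 1517/14 + (5/14)q gives q* = 111 and p* = 148.
With the rebate, buyers effectively pay pb = ps − 58, where ps is the price sellers receive.
On the curves, pb = 185 - (1/3)q and ps = 1517/14 + (5/14)q; the wedge ps − pb = 58 gives 1517/14 + (5/14)q − (185 - (1/3)q) = 58, so q' = 195.
Then pb = 185 − (1/3)·195 = 120 and ps = 1517/14 + (5/14)·195 = 178.
The subsidy expands output by 195 − 111 = 84 past the efficient level; on those units the gap between marginal cost and willingness to pay runs from 0 up to 58.
DWL = ½ × 58 × 84 = 2436.

Deadweight loss = €2436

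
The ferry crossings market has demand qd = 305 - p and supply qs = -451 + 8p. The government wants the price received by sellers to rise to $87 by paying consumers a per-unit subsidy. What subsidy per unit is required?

Required subsidy s = $27 per unit

At a seller price of 87, quantity supplied is -451 + 8·87 = 245.
Buyers absorb 245 only when they pay pb with 305 − 1·pb = 245, i.e. pb = 60.
s = ps − pb = 87 − 60 = 27.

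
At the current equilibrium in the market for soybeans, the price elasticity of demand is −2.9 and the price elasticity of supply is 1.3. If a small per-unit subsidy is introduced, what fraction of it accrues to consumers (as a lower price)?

For a small subsidy around the equilibrium, the benefit split depends on the relative slopes, which at a point are proportional to the elasticities.
Buyer share = εs/(εs + |εd|) = 1.3/(1.3 + 2.9) = 13/42; seller share = |εd|/(εs + |εd|) = 29/42.

Consumer share = 13/42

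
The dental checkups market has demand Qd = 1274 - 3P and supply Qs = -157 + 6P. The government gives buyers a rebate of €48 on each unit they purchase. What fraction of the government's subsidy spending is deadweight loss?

DWL / government spending = 48/893

Pre-subsidy: 1274 - 3P = -157 + 6P gives P* = 159, Q* = 797.
With the rebate, buyers effectively pay Pb = Ps − 48, where Ps is the price sellers receive.
Demand in terms of Ps becomes Qd = 1274 − 3(Ps − 48) = 1418 - 3Ps. Setting this equal to supply: 1418 - 3Ps = -157 + 6Ps, so Ps = 175.
Buyers pay Pb = 175 − 48 = 127; Q' = -157 + 6·175 = 893.
ΔCS = ½(797 + 893)(159 − 127) = 27040; ΔPS = ½(797 + 893)(175 − 159) = 13520.
Government spending = 48 × 893 = 42864.
DWL = ½ × 48 × (893 − 797) = 2304; fraction = 2304 / 42864 = 48/893.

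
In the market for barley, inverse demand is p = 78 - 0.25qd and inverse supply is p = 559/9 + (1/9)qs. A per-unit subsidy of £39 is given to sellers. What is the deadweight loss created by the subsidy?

Pre-subsidy: 78 - 0.25q = 559/9 + (1/9)q gives q* = 44 and p* = 67.
With the subsidy, sellers receive ps = pb + 39 for each unit, where pb is the price buyers pay.
On the curves, pb = 78 - 0.25q and ps = 559/9 + (1/9)q; the wedge ps − pb = 39 gives 559/9 + (1/9)q − (78 - 0.25q) = 39, so q' = 152.
Then pb = 78 − 0.25·152 = 40 and ps = 559/9 + (1/9)·152 = 79.
The subsidy expands output by 152 − 44 = 108 past the efficient level; on those units the gap between marginal cost and willingness to pay runs from 0 up to 39.
DWL = ½ × 39 × 108 = 2106.

Deadweight loss = £2106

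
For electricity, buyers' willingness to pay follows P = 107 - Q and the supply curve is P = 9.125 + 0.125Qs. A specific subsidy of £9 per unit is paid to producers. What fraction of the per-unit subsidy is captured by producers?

Producer share = 1/9

Pre-subsidy: 107 - Q = 9.125 + 0.125Q gives Q* = 87 and P* = 20.
With the subsidy, sellers receive Ps = Pb + 9 for each unit, where Pb is the price buyers pay.
On the curves, Pb = 107 - Q and Ps = 9.125 + 0.125Q; the wedge Ps − Pb = 9 gives 9.125 + 0.125Q − (107 - Q) = 9, so Q' = 95.
Then Pb = 107 − 1·95 = 12 and Ps = 9.125 + 0.125·95 = 21.
Buyers' price falls by P* − Pb = 20 − 12 = 8; sellers' price rises by Ps − P* = 21 − 20 = 1.
So producers capture 1/9 = 1/9 of each unit of subsidy.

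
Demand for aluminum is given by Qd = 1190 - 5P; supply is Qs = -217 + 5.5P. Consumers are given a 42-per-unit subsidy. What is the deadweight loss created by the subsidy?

Deadweight loss = 2310

Pre-subsidy: 1190 - 5P = -217 + 5.5P gives P* = 134, Q* = 520.
With the rebate, buyers effectively pay Pb = Ps − 42, where Ps is the price sellers receive.
Demand in terms of Ps becomes Qd = 1190 − 5(Ps − 42) = 1400 - 5Ps. Setting this equal to supply: 1400 - 5Ps = -217 + 5.5Ps, so Ps = 154.
Buyers pay Pb = 154 − 42 = 112; Q' = -217 + 5.5·154 = 630.
The subsidy expands output by 630 − 520 = 110 past the efficient level; on those units the gap between marginal cost and willingness to pay runs from 0 up to 42.
DWL = ½ × 42 × 110 = 2310.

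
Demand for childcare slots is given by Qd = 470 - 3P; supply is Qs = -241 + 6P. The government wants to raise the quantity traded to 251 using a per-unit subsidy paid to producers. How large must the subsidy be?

At Q = 251, invert demand for the buyer price: Pb = (470 − 251)/3 = 73; invert supply for the seller price: Ps = (251 − (-241))/6 = 82.
The subsidy must fill the gap: s = Ps − Pb = 82 − 73 = 9.

Required subsidy s = 9 per unit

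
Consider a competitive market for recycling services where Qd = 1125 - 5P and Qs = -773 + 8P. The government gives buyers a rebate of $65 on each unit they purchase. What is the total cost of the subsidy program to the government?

Pre-subsidy: 1125 - 5P = -773 + 8P gives P* = 146, Q* = 395.
With the rebate, buyers effectively pay Pb = Ps − 65, where Ps is the price sellers receive.
Demand in terms of Ps becomes Qd = 1125 − 5(Ps − 65) = 1450 - 5Ps. Setting this equal to supply: 1450 - 5Ps = -773 + 8Ps, so Ps = 171.
Buyers pay Pb = 171 − 65 = 106; Q' = -773 + 8·171 = 595.
Government outlay = subsidy × quantity = 65 × 595 = 38675.

Government cost = $38675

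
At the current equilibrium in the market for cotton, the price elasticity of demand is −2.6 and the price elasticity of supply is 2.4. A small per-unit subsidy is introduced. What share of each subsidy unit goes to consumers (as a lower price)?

Consumer share = 0.48

For a small subsidy around the equilibrium, the benefit split depends on the relative slopes, which at a point are proportional to the elasticities.
Buyer share = εs/(εs + |εd|) = 2.4/(2.4 + 2.6) = 0.48; seller share = |εd|/(εs + |εd|) = 0.52.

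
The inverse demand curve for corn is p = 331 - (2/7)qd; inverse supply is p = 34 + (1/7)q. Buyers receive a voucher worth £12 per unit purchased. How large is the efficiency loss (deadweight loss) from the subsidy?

Deadweight loss = £168

Pre-subsidy: 331 - (2/7)q = 34 + (1/7)q gives q* = 693 and p* = 133.
With the rebate, buyers effectively pay pb = ps − 12, where ps is the price sellers receive.
On the curves, pb = 331 - (2/7)q and ps = 34 + (1/7)q; the wedge ps − pb = 12 gives 34 + (1/7)q − (331 - (2/7)q) = 12, so q' = 721.
Then pb = 331 − (2/7)·721 = 125 and ps = 34 + (1/7)·721 = 137.
The subsidy expands output by 721 − 693 = 28 past the efficient level; on those units the gap between marginal cost and willingness to pay runs from 0 up to 12.
DWL = ½ × 12 × 28 = 168.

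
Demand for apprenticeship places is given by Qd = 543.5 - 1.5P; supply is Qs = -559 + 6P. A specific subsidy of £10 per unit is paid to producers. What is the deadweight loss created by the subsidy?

Pre-subsidy: 543.5 - 1.5P = -559 + 6P gives P* = 147, Q* = 323.
With the subsidy, sellers receive Ps = Pb + 10 for each unit, where Pb is the price buyers pay.
Supply in terms of Pb becomes Qs = -559 + 6(Pb + 10) = -499 + 6Pb. Setting this equal to demand: 543.5 - 1.5Pb = -499 + 6Pb, so Pb = 139.
Sellers receive Ps = 139 + 10 = 149; Q' = 543.5 − 1.5·139 = 335.
The subsidy expands output by 335 − 323 = 12 past the efficient level; on those units the gap between marginal cost and willingness to pay runs from 0 up to 10.
DWL = ½ × 10 × 12 = 60.

Deadweight loss = £60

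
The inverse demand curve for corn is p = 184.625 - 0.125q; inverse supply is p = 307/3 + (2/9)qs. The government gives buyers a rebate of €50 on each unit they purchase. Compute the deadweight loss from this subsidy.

Deadweight loss = €3600

Pre-subsidy: 184.625 - 0.125q = 307/3 + (2/9)q gives q* = 237 and p* = 155.
With the rebate, buyers effectively pay pb = ps − 50, where ps is the price sellers receive.
On the curves, pb = 184.625 - 0.125q and ps = 307/3 + (2/9)q; the wedge ps − pb = 50 gives 307/3 + (2/9)q − (184.625 - 0.125q) = 50, so q' = 381.
Then pb = 184.625 − 0.125·381 = 137 and ps = 307/3 + (2/9)·381 = 187.
The subsidy expands output by 381 − 237 = 144 past the efficient level; on those units the gap between marginal cost and willingness to pay runs from 0 up to 50.
DWL = ½ × 50 × 144 = 3600.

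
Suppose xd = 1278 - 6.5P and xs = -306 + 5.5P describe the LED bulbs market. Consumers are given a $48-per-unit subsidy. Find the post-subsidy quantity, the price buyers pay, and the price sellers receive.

x' = 563; buyers pay $110; sellers receive $158

Pre-subsidy: 1278 - 6.5P = -306 + 5.5P gives P* = 132, x* = 420.
With the rebate, buyers effectively pay Pb = Ps − 48, where Ps is the price sellers receive.
Demand in terms of Ps becomes xd = 1278 − 6.5(Ps − 48) = 1590 - 6.5Ps. Setting this equal to supply: 1590 - 6.5Ps = -306 + 5.5Ps, so Ps = 158.
Buyers pay Pb = 158 − 48 = 110; x' = -306 + 5.5·158 = 563.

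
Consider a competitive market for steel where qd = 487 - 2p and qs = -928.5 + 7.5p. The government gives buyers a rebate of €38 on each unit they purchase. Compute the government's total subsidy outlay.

Government cost = €9462

Pre-subsidy: 487 - 2p = -928.5 + 7.5p gives p* = 149, q* = 189.
With the rebate, buyers effectively pay pb = ps − 38, where ps is the price sellers receive.
Demand in terms of ps becomes qd = 487 − 2(ps − 38) = 563 - 2ps. Setting this equal to supply: 563 - 2ps = -928.5 + 7.5ps, so ps = 157.
Buyers pay pb = 157 − 38 = 119; q' = -928.5 + 7.5·157 = 249.
Government outlay = subsidy × quantity = 38 × 249 = 9462.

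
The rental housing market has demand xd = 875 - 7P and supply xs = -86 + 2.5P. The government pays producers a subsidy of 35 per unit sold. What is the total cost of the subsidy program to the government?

Pre-subsidy: 875 - 7P = -86 + 2.5P gives P* = 1922/19, x* = 3171/19.
With the subsidy, sellers receive Ps = Pb + 35 for each unit, where Pb is the price buyers pay.
Supply in terms of Pb becomes xs = -86 + 2.5(Pb + 35) = 1.5 + 2.5Pb. Setting this equal to demand: 875 - 7Pb = 1.5 + 2.5Pb, so Pb = 1747/19.
Sellers receive Ps = 1747/19 + 35 = 2412/19; x' = 875 − 7·(1747/19) = 4396/19.
Government outlay = subsidy × quantity = 35 × 4396/19 = 153860/19.

Government cost = 153860/19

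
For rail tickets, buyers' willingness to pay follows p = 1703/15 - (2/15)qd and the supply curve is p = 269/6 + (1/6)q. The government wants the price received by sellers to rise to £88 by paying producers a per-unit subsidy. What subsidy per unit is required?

At a seller price of 88, quantity supplied is -269 + 6·88 = 259.
Buyers absorb 259 only when they pay pb = 1703/15 − (2/15)·259 = 79.
s = ps − pb = 88 − 79 = 9.

Required subsidy s = £9 per unit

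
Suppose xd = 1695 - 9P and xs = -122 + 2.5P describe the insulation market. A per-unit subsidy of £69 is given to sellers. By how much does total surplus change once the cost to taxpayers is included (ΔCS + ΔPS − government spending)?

Net change in total surplus = -£4657.5

Pre-subsidy: 1695 - 9P = -122 + 2.5P gives P* = 158, x* = 273.
With the subsidy, sellers receive Ps = Pb + 69 for each unit, where Pb is the price buyers pay.
Supply in terms of Pb becomes xs = -122 + 2.5(Pb + 69) = 50.5 + 2.5Pb. Setting this equal to demand: 1695 - 9Pb = 50.5 + 2.5Pb, so Pb = 143.
Sellers receive Ps = 143 + 69 = 212; x' = 1695 − 9·143 = 408.
ΔCS = ½(273 + 408)(158 − 143) = 5107.5; ΔPS = ½(273 + 408)(212 − 158) = 18387.
Government spending = 69 × 408 = 28152.
Net change = 5107.5 + 18387 − 28152 = -4657.5. The loss equals the DWL triangle ½·69·135.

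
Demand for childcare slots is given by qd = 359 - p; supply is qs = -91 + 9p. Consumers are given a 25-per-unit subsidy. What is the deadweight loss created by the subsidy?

Pre-subsidy: 359 - p = -91 + 9p gives p* = 45, q* = 314.
With the rebate, buyers effectively pay pb = ps − 25, where ps is the price sellers receive.
Demand in terms of ps becomes qd = 359 − 1(ps − 25) = 384 - ps. Setting this equal to supply: 384 - ps = -91 + 9ps, so ps = 47.5.
Buyers pay pb = 47.5 − 25 = 22.5; q' = -91 + 9·47.5 = 336.5.
The subsidy expands output by 336.5 − 314 = 22.5 past the efficient level; on those units the gap between marginal cost and willingness to pay runs from 0 up to 25.
DWL = ½ × 25 × 22.5 = 281.25.

Deadweight loss = 281.25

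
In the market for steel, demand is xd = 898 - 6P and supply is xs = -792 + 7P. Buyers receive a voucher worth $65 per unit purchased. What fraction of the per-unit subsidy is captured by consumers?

Consumer share = 7/13

Pre-subsidy: 898 - 6P = -792 + 7P gives P* = 130, x* = 118.
With the rebate, buyers effectively pay Pb = Ps − 65, where Ps is the price sellers receive.
Demand in terms of Ps becomes xd = 898 − 6(Ps − 65) = 1288 - 6Ps. Setting this equal to supply: 1288 - 6Ps = -792 + 7Ps, so Ps = 160.
Buyers pay Pb = 160 − 65 = 95; x' = -792 + 7·160 = 328.
Buyers' price falls by P* − Pb = 130 − 95 = 35; sellers' price rises by Ps − P* = 160 − 130 = 30.
So consumers capture 35/65 = 7/13 of each unit of subsidy.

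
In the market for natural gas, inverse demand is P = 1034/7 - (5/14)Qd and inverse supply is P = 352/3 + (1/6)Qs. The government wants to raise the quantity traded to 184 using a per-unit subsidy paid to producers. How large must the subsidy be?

Required subsidy s = 66 per unit

At Q = 184, from the demand curve buyers pay Pb = 1034/7 − (5/14)·184 = 82; from the supply curve sellers need Ps = 352/3 + (1/6)·184 = 148.
The subsidy must fill the gap: s = Ps − Pb = 148 − 82 = 66.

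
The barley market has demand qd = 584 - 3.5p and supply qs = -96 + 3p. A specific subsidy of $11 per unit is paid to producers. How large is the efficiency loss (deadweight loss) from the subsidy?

Deadweight loss = 2541/26

Pre-subsidy: 584 - 3.5p = -96 + 3p gives p* = 1360/13, q* = 2832/13.
With the subsidy, sellers receive ps = pb + 11 for each unit, where pb is the price buyers pay.
Supply in terms of pb becomes qs = -96 + 3(pb + 11) = -63 + 3pb. Setting this equal to demand: 584 - 3.5pb = -63 + 3pb, so pb = 1294/13.
Sellers receive ps = 1294/13 + 11 = 1437/13; q' = 584 − 3.5·(1294/13) = 3063/13.
The subsidy expands output by 3063/13 − 2832/13 = 231/13 past the efficient level; on those units the gap between marginal cost and willingness to pay runs from 0 up to 11.
DWL = ½ × 11 × 231/13 = 2541/26.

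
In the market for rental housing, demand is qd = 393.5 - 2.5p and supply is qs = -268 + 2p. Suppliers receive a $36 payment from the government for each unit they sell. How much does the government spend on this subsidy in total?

Government cost = $2376

Pre-subsidy: 393.5 - 2.5p = -268 + 2p gives p* = 147, q* = 26.
With the subsidy, sellers receive ps = pb + 36 for each unit, where pb is the price buyers pay.
Supply in terms of pb becomes qs = -268 + 2(pb + 36) = -196 + 2pb. Setting this equal to demand: 393.5 - 2.5pb = -196 + 2pb, so pb = 131.
Sellers receive ps = 131 + 36 = 167; q' = 393.5 − 2.5·131 = 66.
Government outlay = subsidy × quantity = 36 × 66 = 2376.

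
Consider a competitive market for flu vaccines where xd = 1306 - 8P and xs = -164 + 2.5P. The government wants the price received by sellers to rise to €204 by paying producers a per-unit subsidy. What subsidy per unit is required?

At a seller price of 204, quantity supplied is -164 + 2.5·204 = 346.
Buyers absorb 346 only when they pay Pb with 1306 − 8·Pb = 346, i.e. Pb = 120.
s = Ps − Pb = 204 − 120 = 84.

Required subsidy s = €84 per unit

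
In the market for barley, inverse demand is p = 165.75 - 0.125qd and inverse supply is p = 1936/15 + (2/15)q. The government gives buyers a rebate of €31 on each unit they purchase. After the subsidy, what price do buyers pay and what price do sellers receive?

Buyers pay €133; sellers receive €164

Pre-subsidy: 165.75 - 0.125q = 1936/15 + (2/15)q gives q* = 142 and p* = 148.
With the rebate, buyers effectively pay pb = ps − 31, where ps is the price sellers receive.
On the curves, pb = 165.75 - 0.125q and ps = 1936/15 + (2/15)q; the wedge ps − pb = 31 gives 1936/15 + (2/15)q − (165.75 - 0.125q) = 31, so q' = 262.
Then pb = 165.75 − 0.125·262 = 133 and ps = 1936/15 + (2/15)·262 = 164.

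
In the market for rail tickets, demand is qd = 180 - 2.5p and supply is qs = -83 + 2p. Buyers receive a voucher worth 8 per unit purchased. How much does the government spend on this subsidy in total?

Pre-subsidy: 180 - 2.5p = -83 + 2p gives p* = 526/9, q* = 305/9.
With the rebate, buyers effectively pay pb = ps − 8, where ps is the price sellers receive.
Demand in terms of ps becomes qd = 180 − 2.5(ps − 8) = 200 - 2.5ps. Setting this equal to supply: 200 - 2.5ps = -83 + 2ps, so ps = 566/9.
Buyers pay pb = 566/9 − 8 = 494/9; q' = -83 + 2·(566/9) = 385/9.
Government outlay = subsidy × quantity = 8 × 385/9 = 3080/9.

Government cost = 3080/9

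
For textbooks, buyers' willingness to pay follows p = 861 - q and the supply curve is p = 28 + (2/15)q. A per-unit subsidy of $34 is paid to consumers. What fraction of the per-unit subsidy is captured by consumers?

Consumer share = 15/17

Pre-subsidy: 861 - q = 28 + (2/15)q gives q* = 735 and p* = 126.
With the rebate, buyers effectively pay pb = ps − 34, where ps is the price sellers receive.
On the curves, pb = 861 - q and ps = 28 + (2/15)q; the wedge ps − pb = 34 gives 28 + (2/15)q − (861 - q) = 34, so q' = 765.
Then pb = 861 − 1·765 = 96 and ps = 28 + (2/15)·765 = 130.
Buyers' price falls by p* − pb = 126 − 96 = 30; sellers' price rises by ps − p* = 130 − 126 = 4.
So consumers capture 30/34 = 15/17 of each unit of subsidy.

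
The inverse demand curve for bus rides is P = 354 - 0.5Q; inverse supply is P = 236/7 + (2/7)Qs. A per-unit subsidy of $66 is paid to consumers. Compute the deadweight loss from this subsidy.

Deadweight loss = $2772

Pre-subsidy: 354 - 0.5Q = 236/7 + (2/7)Q gives Q* = 4484/11 and P* = 1652/11.
With the rebate, buyers effectively pay Pb = Ps − 66, where Ps is the price sellers receive.
On the curves, Pb = 354 - 0.5Q and Ps = 236/7 + (2/7)Q; the wedge Ps − Pb = 66 gives 236/7 + (2/7)Q − (354 - 0.5Q) = 66, so Q' = 5408/11.
Then Pb = 354 − 0.5·(5408/11) = 1190/11 and Ps = 236/7 + (2/7)·(5408/11) = 1916/11.
The subsidy expands output by 5408/11 − 4484/11 = 84 past the efficient level; on those units the gap between marginal cost and willingness to pay runs from 0 up to 66.
DWL = ½ × 66 × 84 = 2772.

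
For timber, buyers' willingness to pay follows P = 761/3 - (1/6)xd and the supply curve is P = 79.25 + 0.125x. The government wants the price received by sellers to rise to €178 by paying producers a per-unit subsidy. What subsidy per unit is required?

At a seller price of 178, quantity supplied is -634 + 8·178 = 790.
Buyers absorb 790 only when they pay Pb = 761/3 − (1/6)·790 = 122.
s = Ps − Pb = 178 − 122 = 56.

Required subsidy s = €56 per unit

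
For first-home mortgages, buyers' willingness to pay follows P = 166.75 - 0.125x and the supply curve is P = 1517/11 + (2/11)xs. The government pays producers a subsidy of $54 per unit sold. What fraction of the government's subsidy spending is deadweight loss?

Pre-subsidy: 166.75 - 0.125x = 1517/11 + (2/11)x gives x* = 94 and P* = 155.
With the subsidy, sellers receive Ps = Pb + 54 for each unit, where Pb is the price buyers pay.
On the curves, Pb = 166.75 - 0.125x and Ps = 1517/11 + (2/11)x; the wedge Ps − Pb = 54 gives 1517/11 + (2/11)x − (166.75 - 0.125x) = 54, so x' = 270.
Then Pb = 166.75 − 0.125·270 = 133 and Ps = 1517/11 + (2/11)·270 = 187.
ΔCS = ½(94 + 270)(155 − 133) = 4004; ΔPS = ½(94 + 270)(187 − 155) = 5824.
Government spending = 54 × 270 = 14580.
DWL = ½ × 54 × (270 − 94) = 4752; fraction = 4752 / 14580 = 44/135.

DWL / government spending = 44/135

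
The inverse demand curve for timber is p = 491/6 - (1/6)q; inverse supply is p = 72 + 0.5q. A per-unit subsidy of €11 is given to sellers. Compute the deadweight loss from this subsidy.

Deadweight loss = €90.75

Pre-subsidy: 491/6 - (1/6)q = 72 + 0.5q gives q* = 14.75 and p* = 79.375.
With the subsidy, sellers receive ps = pb + 11 for each unit, where pb is the price buyers pay.
On the curves, pb = 491/6 - (1/6)q and ps = 72 + 0.5q; the wedge ps − pb = 11 gives 72 + 0.5q − (491/6 - (1/6)q) = 11, so q' = 31.25.
Then pb = 491/6 − (1/6)·31.25 = 76.625 and ps = 72 + 0.5·31.25 = 87.625.
The subsidy expands output by 31.25 − 14.75 = 16.5 past the efficient level; on those units the gap between marginal cost and willingness to pay runs from 0 up to 11.
DWL = ½ × 11 × 16.5 = 90.75.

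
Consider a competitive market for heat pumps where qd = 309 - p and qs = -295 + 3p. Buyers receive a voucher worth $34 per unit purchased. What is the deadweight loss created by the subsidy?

Deadweight loss = $433.5

Pre-subsidy: 309 - p = -295 + 3p gives p* = 151, q* = 158.
With the rebate, buyers effectively pay pb = ps − 34, where ps is the price sellers receive.
Demand in terms of ps becomes qd = 309 − 1(ps − 34) = 343 - ps. Setting this equal to supply: 343 - ps = -295 + 3ps, so ps = 159.5.
Buyers pay pb = 159.5 − 34 = 125.5; q' = -295 + 3·159.5 = 183.5.
The subsidy expands output by 183.5 − 158 = 25.5 past the efficient level; on those units the gap between marginal cost and willingness to pay runs from 0 up to 34.
DWL = ½ × 34 × 25.5 = 433.5.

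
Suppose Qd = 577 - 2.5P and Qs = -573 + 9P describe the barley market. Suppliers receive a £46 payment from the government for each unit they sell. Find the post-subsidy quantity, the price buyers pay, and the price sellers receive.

Pre-subsidy: 577 - 2.5P = -573 + 9P gives P* = 100, Q* = 327.
With the subsidy, sellers receive Ps = Pb + 46 for each unit, where Pb is the price buyers pay.
Supply in terms of Pb becomes Qs = -573 + 9(Pb + 46) = -159 + 9Pb. Setting this equal to demand: 577 - 2.5Pb = -159 + 9Pb, so Pb = 64.
Sellers receive Ps = 64 + 46 = 110; Q' = 577 − 2.5·64 = 417.

Q' = 417; buyers pay £64; sellers receive £110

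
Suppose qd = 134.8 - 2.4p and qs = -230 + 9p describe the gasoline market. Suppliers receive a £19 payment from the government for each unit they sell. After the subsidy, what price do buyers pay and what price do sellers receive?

Buyers pay £17; sellers receive £36

Pre-subsidy: 134.8 - 2.4p = -230 + 9p gives p* = 32, q* = 58.
With the subsidy, sellers receive ps = pb + 19 for each unit, where pb is the price buyers pay.
Supply in terms of pb becomes qs = -230 + 9(pb + 19) = -59 + 9pb. Setting this equal to demand: 134.8 - 2.4pb = -59 + 9pb, so pb = 17.
Sellers receive ps = 17 + 19 = 36; q' = 134.8 − 2.4·17 = 94.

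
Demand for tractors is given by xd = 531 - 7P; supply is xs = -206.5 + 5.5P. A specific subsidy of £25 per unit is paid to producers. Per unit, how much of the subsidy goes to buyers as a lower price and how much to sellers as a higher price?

Buyers gain £11 per unit; sellers gain £14 per unit

Pre-subsidy: 531 - 7P = -206.5 + 5.5P gives P* = 59, x* = 118.
With the subsidy, sellers receive Ps = Pb + 25 for each unit, where Pb is the price buyers pay.
Supply in terms of Pb becomes xs = -206.5 + 5.5(Pb + 25) = -69 + 5.5Pb. Setting this equal to demand: 531 - 7Pb = -69 + 5.5Pb, so Pb = 48.
Sellers receive Ps = 48 + 25 = 73; x' = 531 − 7·48 = 195.
Buyers' price falls by P* − Pb = 59 − 48 = 11; sellers' price rises by Ps − P* = 73 − 59 = 14.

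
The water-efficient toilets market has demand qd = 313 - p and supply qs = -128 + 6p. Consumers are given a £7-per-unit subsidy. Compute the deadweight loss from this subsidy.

Pre-subsidy: 313 - p = -128 + 6p gives p* = 63, q* = 250.
With the rebate, buyers effectively pay pb = ps − 7, where ps is the price sellers receive.
Demand in terms of ps becomes qd = 313 − 1(ps − 7) = 320 - ps. Setting this equal to supply: 320 - ps = -128 + 6ps, so ps = 64.
Buyers pay pb = 64 − 7 = 57; q' = -128 + 6·64 = 256.
The subsidy expands output by 256 − 250 = 6 past the efficient level; on those units the gap between marginal cost and willingness to pay runs from 0 up to 7.
DWL = ½ × 7 × 6 = 21.

Deadweight loss = £21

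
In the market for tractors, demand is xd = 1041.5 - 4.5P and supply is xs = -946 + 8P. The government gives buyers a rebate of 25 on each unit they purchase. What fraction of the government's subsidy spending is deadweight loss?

Pre-subsidy: 1041.5 - 4.5P = -946 + 8P gives P* = 159, x* = 326.
With the rebate, buyers effectively pay Pb = Ps − 25, where Ps is the price sellers receive.
Demand in terms of Ps becomes xd = 1041.5 − 4.5(Ps − 25) = 1154 - 4.5Ps. Setting this equal to supply: 1154 - 4.5Ps = -946 + 8Ps, so Ps = 168.
Buyers pay Pb = 168 − 25 = 143; x' = -946 + 8·168 = 398.
ΔCS = ½(326 + 398)(159 − 143) = 5792; ΔPS = ½(326 + 398)(168 − 159) = 3258.
Government spending = 25 × 398 = 9950.
DWL = ½ × 25 × (398 − 326) = 900; fraction = 900 / 9950 = 18/199.

DWL / government spending = 18/199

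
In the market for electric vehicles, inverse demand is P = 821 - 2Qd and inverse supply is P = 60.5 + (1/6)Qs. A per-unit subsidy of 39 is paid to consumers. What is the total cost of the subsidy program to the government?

Government cost = 14391

Pre-subsidy: 821 - 2Q = 60.5 + (1/6)Q gives Q* = 351 and P* = 119.
With the rebate, buyers effectively pay Pb = Ps − 39, where Ps is the price sellers receive.
On the curves, Pb = 821 - 2Q and Ps = 60.5 + (1/6)Q; the wedge Ps − Pb = 39 gives 60.5 + (1/6)Q − (821 - 2Q) = 39, so Q' = 369.
Then Pb = 821 − 2·369 = 83 and Ps = 60.5 + (1/6)·369 = 122.
Government outlay = subsidy × quantity = 39 × 369 = 14391.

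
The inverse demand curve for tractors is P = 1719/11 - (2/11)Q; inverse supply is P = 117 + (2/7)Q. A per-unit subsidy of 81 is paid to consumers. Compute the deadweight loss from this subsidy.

Pre-subsidy: 1719/11 - (2/11)Q = 117 + (2/7)Q gives Q* = 84 and P* = 141.
With the rebate, buyers effectively pay Pb = Ps − 81, where Ps is the price sellers receive.
On the curves, Pb = 1719/11 - (2/11)Q and Ps = 117 + (2/7)Q; the wedge Ps − Pb = 81 gives 117 + (2/7)Q − (1719/11 - (2/11)Q) = 81, so Q' = 257.25.
Then Pb = 1719/11 − (2/11)·257.25 = 109.5 and Ps = 117 + (2/7)·257.25 = 190.5.
The subsidy expands output by 257.25 − 84 = 173.25 past the efficient level; on those units the gap between marginal cost and willingness to pay runs from 0 up to 81.
DWL = ½ × 81 × 173.25 = 7016.625.

Deadweight loss = 7016.625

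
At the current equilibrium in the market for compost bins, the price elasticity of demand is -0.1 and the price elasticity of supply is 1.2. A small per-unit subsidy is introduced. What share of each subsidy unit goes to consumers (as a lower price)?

Consumer share = 12/13

For a small subsidy around the equilibrium, the benefit split depends on the relative slopes, which at a point are proportional to the elasticities.
Buyer share = εs/(εs + |εd|) = 1.2/(1.2 + 0.1) = 12/13; seller share = |εd|/(εs + |εd|) = 1/13.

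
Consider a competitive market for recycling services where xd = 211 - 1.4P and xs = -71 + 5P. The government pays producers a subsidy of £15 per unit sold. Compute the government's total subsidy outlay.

Pre-subsidy: 211 - 1.4P = -71 + 5P gives P* = 44.0625, x* = 149.3125.
With the subsidy, sellers receive Ps = Pb + 15 for each unit, where Pb is the price buyers pay.
Supply in terms of Pb becomes xs = -71 + 5(Pb + 15) = 4 + 5Pb. Setting this equal to demand: 211 - 1.4Pb = 4 + 5Pb, so Pb = 32.34375.
Sellers receive Ps = 32.34375 + 15 = 47.34375; x' = 211 − 1.4·32.34375 = 165.71875.
Government outlay = subsidy × quantity = 15 × 165.71875 = 2485.78125.

Government cost = £2485.78125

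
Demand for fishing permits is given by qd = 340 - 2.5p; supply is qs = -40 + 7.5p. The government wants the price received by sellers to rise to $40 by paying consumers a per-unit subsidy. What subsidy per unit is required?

At a seller price of 40, quantity supplied is -40 + 7.5·40 = 260.
Buyers absorb 260 only when they pay pb with 340 − 2.5·pb = 260, i.e. pb = 32.
s = ps − pb = 40 − 32 = 8.

Required subsidy s = $8 per unit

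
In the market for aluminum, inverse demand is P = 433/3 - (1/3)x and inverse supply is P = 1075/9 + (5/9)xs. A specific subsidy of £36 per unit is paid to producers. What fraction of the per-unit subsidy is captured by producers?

Pre-subsidy: 433/3 - (1/3)x = 1075/9 + (5/9)x gives x* = 28 and P* = 135.
With the subsidy, sellers receive Ps = Pb + 36 for each unit, where Pb is the price buyers pay.
On the curves, Pb = 433/3 - (1/3)x and Ps = 1075/9 + (5/9)x; the wedge Ps − Pb = 36 gives 1075/9 + (5/9)x − (433/3 - (1/3)x) = 36, so x' = 68.5.
Then Pb = 433/3 − (1/3)·68.5 = 121.5 and Ps = 1075/9 + (5/9)·68.5 = 157.5.
Buyers' price falls by P* − Pb = 135 − 121.5 = 13.5; sellers' price rises by Ps − P* = 157.5 − 135 = 22.5.
So producers capture 22.5/36 = 0.625 of each unit of subsidy.

Producer share = 0.625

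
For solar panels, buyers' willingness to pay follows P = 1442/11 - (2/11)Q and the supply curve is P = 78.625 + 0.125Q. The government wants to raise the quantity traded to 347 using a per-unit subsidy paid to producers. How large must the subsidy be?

At Q = 347, from the demand curve buyers pay Pb = 1442/11 − (2/11)·347 = 68; from the supply curve sellers need Ps = 78.625 + 0.125·347 = 122.
The subsidy must fill the gap: s = Ps − Pb = 122 − 68 = 54.

Required subsidy s = 54 per unit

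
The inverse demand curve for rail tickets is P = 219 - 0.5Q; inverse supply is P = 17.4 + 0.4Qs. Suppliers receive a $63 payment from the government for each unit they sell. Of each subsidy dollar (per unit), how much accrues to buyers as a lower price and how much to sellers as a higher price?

Buyers gain $35 per unit; sellers gain $28 per unit

Pre-subsidy: 219 - 0.5Q = 17.4 + 0.4Q gives Q* = 224 and P* = 107.
With the subsidy, sellers receive Ps = Pb + 63 for each unit, where Pb is the price buyers pay.
On the curves, Pb = 219 - 0.5Q and Ps = 17.4 + 0.4Q; the wedge Ps − Pb = 63 gives 17.4 + 0.4Q − (219 - 0.5Q) = 63, so Q' = 294.
Then Pb = 219 − 0.5·294 = 72 and Ps = 17.4 + 0.4·294 = 135.
Buyers' price falls by P* − Pb = 107 − 72 = 35; sellers' price rises by Ps − P* = 135 − 107 = 28.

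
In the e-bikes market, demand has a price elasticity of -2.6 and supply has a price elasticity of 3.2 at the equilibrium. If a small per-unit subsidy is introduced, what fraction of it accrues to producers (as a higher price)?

For a small subsidy around the equilibrium, the benefit split depends on the relative slopes, which at a point are proportional to the elasticities.
Buyer share = εs/(εs + |εd|) = 3.2/(3.2 + 2.6) = 16/29; seller share = |εd|/(εs + |εd|) = 13/29.
So producers capture 13/29 of the subsidy.

Producer share = 13/29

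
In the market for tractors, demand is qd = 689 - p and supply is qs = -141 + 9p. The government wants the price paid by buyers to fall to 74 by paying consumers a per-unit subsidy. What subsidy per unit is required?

At a buyer price of 74, quantity demanded is 689 − 1·74 = 615.
Sellers supply 615 only when they receive ps with -141 + 9·ps = 615, i.e. ps = 84.
s = ps − pb = 84 − 74 = 10.

Required subsidy s = 10 per unit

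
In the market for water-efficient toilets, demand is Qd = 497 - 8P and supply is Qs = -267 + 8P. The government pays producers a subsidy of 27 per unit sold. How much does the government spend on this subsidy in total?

Government cost = 6021

Pre-subsidy: 497 - 8P = -267 + 8P gives P* = 47.75, Q* = 115.
With the subsidy, sellers receive Ps = Pb + 27 for each unit, where Pb is the price buyers pay.
Supply in terms of Pb becomes Qs = -267 + 8(Pb + 27) = -51 + 8Pb. Setting this equal to demand: 497 - 8Pb = -51 + 8Pb, so Pb = 34.25.
Sellers receive Ps = 34.25 + 27 = 61.25; Q' = 497 − 8·34.25 = 223.
Government outlay = subsidy × quantity = 27 × 223 = 6021.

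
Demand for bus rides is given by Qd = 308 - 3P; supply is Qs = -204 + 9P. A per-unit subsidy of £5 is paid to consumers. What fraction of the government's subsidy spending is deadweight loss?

Pre-subsidy: 308 - 3P = -204 + 9P gives P* = 128/3, Q* = 180.
With the rebate, buyers effectively pay Pb = Ps − 5, where Ps is the price sellers receive.
Demand in terms of Ps becomes Qd = 308 − 3(Ps − 5) = 323 - 3Ps. Setting this equal to supply: 323 - 3Ps = -204 + 9Ps, so Ps = 527/12.
Buyers pay Pb = 527/12 − 5 = 467/12; Q' = -204 + 9·(527/12) = 191.25.
ΔCS = ½(180 + 191.25)(128/3 − 467/12) = 696.09375; ΔPS = ½(180 + 191.25)(527/12 − 128/3) = 232.03125.
Government spending = 5 × 191.25 = 956.25.
DWL = ½ × 5 × (191.25 − 180) = 28.125; fraction = 28.125 / 956.25 = 1/34.

DWL / government spending = 1/34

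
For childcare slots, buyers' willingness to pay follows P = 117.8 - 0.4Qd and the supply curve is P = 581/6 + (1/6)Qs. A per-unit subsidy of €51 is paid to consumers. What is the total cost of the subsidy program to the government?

Government cost = €6477

Pre-subsidy: 117.8 - 0.4Q = 581/6 + (1/6)Q gives Q* = 37 and P* = 103.
With the rebate, buyers effectively pay Pb = Ps − 51, where Ps is the price sellers receive.
On the curves, Pb = 117.8 - 0.4Q and Ps = 581/6 + (1/6)Q; the wedge Ps − Pb = 51 gives 581/6 + (1/6)Q − (117.8 - 0.4Q) = 51, so Q' = 127.
Then Pb = 117.8 − 0.4·127 = 67 and Ps = 581/6 + (1/6)·127 = 118.
Government outlay = subsidy × quantity = 51 × 127 = 6477.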